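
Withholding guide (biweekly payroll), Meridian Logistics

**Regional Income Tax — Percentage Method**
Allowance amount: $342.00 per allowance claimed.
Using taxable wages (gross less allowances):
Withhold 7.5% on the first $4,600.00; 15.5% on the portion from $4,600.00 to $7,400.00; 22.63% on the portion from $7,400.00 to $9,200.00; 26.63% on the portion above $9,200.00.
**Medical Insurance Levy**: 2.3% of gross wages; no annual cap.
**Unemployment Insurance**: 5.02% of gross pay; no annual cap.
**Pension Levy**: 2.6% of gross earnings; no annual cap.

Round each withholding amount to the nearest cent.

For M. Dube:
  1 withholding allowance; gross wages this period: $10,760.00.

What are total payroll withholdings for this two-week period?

Regional Income Tax: taxable = $10,760.00 − 1×$342.00 = $10,418.00
  $1,186.34 + 26.63% × ($10,418.00 − $9,200.00) = $1,186.34 + 26.63% × $1,218.00 = $1,510.69
Medical Insurance Levy: 2.3% × $10,760.00 = $247.48
Unemployment Insurance: 5.02% × $10,760.00 = $540.15
Pension Levy: 2.6% × $10,760.00 = $279.76
Total: $1,510.69 + $247.48 + $540.15 + $279.76 = $2,578.08

$2,578.08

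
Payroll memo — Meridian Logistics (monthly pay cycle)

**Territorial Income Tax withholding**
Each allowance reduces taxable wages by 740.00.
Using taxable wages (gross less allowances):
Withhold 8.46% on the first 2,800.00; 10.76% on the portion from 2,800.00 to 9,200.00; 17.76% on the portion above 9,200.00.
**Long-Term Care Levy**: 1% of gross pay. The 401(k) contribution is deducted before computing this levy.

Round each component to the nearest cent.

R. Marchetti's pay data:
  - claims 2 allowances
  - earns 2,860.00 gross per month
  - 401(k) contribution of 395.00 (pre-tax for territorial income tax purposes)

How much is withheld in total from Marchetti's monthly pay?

Territorial Income Tax: taxable = 2,860.00 − 395.00 − 2×740.00 = 985.00
  8.46% × 985.00 = 83.33
Long-Term Care Levy: 1% × 2,465.00 = 24.65
Total: 83.33 + 24.65 = 107.98

107.98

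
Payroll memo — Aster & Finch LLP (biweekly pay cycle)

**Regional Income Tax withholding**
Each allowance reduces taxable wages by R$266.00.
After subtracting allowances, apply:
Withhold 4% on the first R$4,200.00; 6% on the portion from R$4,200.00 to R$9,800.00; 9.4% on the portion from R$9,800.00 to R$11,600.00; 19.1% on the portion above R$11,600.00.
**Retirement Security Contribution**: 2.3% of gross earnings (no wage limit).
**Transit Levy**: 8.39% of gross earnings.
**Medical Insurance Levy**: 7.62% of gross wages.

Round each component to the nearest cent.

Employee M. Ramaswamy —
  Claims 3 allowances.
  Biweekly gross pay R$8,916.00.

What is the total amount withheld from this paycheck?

Regional Income Tax: taxable = R$8,916.00 − 3×R$266.00 = R$8,118.00
  R$168.00 + 6% × (R$8,118.00 − R$4,200.00) = R$168.00 + 6% × R$3,918.00 = R$403.08
Retirement Security Contribution: 2.3% × R$8,916.00 = R$205.07
Transit Levy: 8.39% × R$8,916.00 = R$748.05
Medical Insurance Levy: 7.62% × R$8,916.00 = R$679.40
Total: R$403.08 + R$205.07 + R$748.05 + R$679.40 = R$2,035.60

R$2,035.60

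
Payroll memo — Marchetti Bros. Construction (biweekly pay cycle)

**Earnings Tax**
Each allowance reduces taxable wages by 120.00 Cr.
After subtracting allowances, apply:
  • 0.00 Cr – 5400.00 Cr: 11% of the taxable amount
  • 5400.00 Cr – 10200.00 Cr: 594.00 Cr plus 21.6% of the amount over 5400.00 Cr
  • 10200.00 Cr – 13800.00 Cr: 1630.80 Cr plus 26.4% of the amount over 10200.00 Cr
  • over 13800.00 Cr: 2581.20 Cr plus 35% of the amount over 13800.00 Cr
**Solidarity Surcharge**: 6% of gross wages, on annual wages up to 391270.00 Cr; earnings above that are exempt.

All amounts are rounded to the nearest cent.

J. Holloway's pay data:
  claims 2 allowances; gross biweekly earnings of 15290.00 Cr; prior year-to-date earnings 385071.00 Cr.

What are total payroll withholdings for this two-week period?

Earnings Tax: taxable = 15290.00 Cr − 2×120.00 Cr = 15050.00 Cr
  2581.20 Cr + 35% × (15050.00 Cr − 13800.00 Cr) = 2581.20 Cr + 35% × 1250.00 Cr = 3018.70 Cr
Solidarity Surcharge: cap 391270.00 Cr − YTD 385071.00 Cr = 6199.00 Cr subject; 6% × 6199.00 Cr = 371.94 Cr
Total: 3018.70 Cr + 371.94 Cr = 3390.64 Cr

3390.64 Cr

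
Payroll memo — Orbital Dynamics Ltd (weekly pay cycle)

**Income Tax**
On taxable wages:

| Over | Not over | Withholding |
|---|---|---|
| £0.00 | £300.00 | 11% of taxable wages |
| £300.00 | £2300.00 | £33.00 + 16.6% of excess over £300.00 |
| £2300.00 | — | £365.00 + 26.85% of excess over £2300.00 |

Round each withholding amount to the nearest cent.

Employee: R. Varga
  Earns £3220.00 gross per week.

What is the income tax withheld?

£612.02

Income Tax: taxable = £3220.00
  £365.00 + 26.85% × (£3220.00 − £2300.00) = £365.00 + 26.85% × £920.00 = £612.02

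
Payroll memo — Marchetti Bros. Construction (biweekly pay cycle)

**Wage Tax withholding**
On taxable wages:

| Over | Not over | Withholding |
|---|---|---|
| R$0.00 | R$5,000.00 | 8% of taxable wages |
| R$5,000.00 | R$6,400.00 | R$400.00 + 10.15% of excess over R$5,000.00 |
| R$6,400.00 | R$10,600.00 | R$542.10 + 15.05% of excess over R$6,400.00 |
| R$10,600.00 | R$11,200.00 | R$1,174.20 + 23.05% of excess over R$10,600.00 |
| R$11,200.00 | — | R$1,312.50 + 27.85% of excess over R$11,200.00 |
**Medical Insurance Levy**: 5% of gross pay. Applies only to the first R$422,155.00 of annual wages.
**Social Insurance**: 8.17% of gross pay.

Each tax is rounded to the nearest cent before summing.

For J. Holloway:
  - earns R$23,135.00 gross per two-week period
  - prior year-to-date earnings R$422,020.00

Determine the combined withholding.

Wage Tax: taxable = R$23,135.00
  R$1,312.50 + 27.85% × (R$23,135.00 − R$11,200.00) = R$1,312.50 + 27.85% × R$11,935.00 = R$4,636.40
Medical Insurance Levy: cap R$422,155.00 − YTD R$422,020.00 = R$135.00 subject; 5% × R$135.00 = R$6.75
Social Insurance: 8.17% × R$23,135.00 = R$1,890.13
Total: R$4,636.40 + R$6.75 + R$1,890.13 = R$6,533.28

R$6,533.28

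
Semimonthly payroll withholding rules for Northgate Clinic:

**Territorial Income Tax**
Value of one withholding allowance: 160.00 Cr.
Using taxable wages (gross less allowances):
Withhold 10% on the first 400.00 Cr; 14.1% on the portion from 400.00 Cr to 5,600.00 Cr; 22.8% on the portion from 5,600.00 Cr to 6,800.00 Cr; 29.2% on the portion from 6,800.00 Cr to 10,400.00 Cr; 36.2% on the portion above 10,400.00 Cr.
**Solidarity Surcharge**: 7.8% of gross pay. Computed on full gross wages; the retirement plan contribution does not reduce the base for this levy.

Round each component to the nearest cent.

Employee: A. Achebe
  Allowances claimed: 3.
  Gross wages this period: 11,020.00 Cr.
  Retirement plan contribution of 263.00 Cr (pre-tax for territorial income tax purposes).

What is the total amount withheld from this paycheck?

Territorial Income Tax: taxable = 11,020.00 Cr − 263.00 Cr − 3×160.00 Cr = 10,277.00 Cr
  1,046.80 Cr + 29.2% × (10,277.00 Cr − 6,800.00 Cr) = 1,046.80 Cr + 29.2% × 3,477.00 Cr = 2,062.08 Cr
Solidarity Surcharge: 7.8% × 11,020.00 Cr = 859.56 Cr
Total: 2,062.08 Cr + 859.56 Cr = 2,921.64 Cr

2,921.64 Cr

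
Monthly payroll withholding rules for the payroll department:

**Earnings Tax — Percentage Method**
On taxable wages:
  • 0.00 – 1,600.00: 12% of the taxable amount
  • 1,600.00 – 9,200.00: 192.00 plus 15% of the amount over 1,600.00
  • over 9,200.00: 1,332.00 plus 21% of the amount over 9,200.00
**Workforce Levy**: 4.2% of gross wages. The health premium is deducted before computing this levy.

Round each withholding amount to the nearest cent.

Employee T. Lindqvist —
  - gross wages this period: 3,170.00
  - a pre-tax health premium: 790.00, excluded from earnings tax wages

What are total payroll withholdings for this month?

Earnings Tax: taxable = 3,170.00 − 790.00 = 2,380.00
  192.00 + 15% × (2,380.00 − 1,600.00) = 192.00 + 15% × 780.00 = 309.00
Workforce Levy: 4.2% × 2,380.00 = 99.96
Total: 309.00 + 99.96 = 408.96

408.96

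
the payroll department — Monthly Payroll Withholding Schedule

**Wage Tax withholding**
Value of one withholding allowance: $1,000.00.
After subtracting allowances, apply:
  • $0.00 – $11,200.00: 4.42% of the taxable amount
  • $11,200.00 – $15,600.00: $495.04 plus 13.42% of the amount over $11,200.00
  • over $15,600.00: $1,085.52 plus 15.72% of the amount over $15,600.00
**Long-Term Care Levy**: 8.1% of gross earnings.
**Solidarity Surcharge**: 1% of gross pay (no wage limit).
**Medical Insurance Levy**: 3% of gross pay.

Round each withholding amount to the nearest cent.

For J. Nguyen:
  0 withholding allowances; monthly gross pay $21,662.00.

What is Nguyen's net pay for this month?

$17,002.43

Wage Tax: taxable = $21,662.00
  $1,085.52 + 15.72% × ($21,662.00 − $15,600.00) = $1,085.52 + 15.72% × $6,062.00 = $2,038.47
Long-Term Care Levy: 8.1% × $21,662.00 = $1,754.62
Solidarity Surcharge: 1% × $21,662.00 = $216.62
Medical Insurance Levy: 3% × $21,662.00 = $649.86
Total withheld: $2,038.47 + $1,754.62 + $216.62 + $649.86 = $4,659.57
Net pay: $21,662.00 − $4,659.57 = $17,002.43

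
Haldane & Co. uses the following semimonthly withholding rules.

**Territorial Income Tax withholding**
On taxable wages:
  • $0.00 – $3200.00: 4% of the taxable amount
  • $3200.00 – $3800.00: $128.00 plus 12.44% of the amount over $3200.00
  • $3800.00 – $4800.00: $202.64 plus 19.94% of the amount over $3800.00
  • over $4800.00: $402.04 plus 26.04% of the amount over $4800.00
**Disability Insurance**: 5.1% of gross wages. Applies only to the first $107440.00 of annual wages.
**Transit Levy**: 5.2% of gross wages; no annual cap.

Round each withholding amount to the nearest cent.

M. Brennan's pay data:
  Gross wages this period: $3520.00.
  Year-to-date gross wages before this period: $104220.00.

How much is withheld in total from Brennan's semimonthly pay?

Territorial Income Tax: taxable = $3520.00
  $128.00 + 12.44% × ($3520.00 − $3200.00) = $128.00 + 12.44% × $320.00 = $167.81
Disability Insurance: cap $107440.00 − YTD $104220.00 = $3220.00 subject; 5.1% × $3220.00 = $164.22
Transit Levy: 5.2% × $3520.00 = $183.04
Total: $167.81 + $164.22 + $183.04 = $515.07

$515.07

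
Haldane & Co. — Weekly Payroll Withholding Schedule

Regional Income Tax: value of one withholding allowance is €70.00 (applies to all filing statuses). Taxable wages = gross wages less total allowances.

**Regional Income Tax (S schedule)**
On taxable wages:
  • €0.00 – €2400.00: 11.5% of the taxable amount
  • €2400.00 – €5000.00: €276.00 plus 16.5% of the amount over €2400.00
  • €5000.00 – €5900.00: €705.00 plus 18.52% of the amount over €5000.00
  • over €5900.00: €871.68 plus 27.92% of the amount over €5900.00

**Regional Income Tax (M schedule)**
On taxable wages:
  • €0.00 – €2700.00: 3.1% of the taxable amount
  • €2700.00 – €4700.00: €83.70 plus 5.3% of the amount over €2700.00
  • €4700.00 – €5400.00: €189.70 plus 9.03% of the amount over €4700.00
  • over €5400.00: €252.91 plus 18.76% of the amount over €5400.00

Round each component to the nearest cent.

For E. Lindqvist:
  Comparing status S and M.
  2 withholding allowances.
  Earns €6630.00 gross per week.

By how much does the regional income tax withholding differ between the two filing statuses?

€579.02

Regional Income Tax (S): taxable = €6630.00 − 2×€70.00 = €6490.00
  €871.68 + 27.92% × (€6490.00 − €5900.00) = €871.68 + 27.92% × €590.00 = €1036.41
Regional Income Tax (M): taxable = €6630.00 − 2×€70.00 = €6490.00
  €252.91 + 18.76% × (€6490.00 − €5400.00) = €252.91 + 18.76% × €1090.00 = €457.39
Difference: |€1036.41 − €457.39| = €579.02 (higher under S)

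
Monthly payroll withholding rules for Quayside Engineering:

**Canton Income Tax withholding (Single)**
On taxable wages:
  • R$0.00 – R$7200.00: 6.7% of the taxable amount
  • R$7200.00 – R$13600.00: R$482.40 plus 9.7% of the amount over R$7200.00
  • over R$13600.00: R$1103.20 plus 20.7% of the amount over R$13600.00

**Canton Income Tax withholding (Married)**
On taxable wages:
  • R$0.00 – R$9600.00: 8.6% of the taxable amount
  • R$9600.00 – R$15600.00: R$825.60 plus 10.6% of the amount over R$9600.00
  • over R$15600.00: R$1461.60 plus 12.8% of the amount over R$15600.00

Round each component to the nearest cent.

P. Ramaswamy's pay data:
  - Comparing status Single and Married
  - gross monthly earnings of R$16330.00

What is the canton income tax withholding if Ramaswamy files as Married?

R$1555.04

Canton Income Tax (Married): taxable = R$16330.00
  R$1461.60 + 12.8% × (R$16330.00 − R$15600.00) = R$1461.60 + 12.8% × R$730.00 = R$1555.04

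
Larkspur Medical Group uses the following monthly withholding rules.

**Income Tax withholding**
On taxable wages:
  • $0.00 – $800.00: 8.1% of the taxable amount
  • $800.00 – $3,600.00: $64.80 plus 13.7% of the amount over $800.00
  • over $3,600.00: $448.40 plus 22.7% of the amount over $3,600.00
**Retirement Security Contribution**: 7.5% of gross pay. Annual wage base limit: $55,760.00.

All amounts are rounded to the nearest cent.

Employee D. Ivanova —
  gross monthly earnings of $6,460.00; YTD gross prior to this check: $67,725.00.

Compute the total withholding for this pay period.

$1,097.62

Income Tax: taxable = $6,460.00
  $448.40 + 22.7% × ($6,460.00 − $3,600.00) = $448.40 + 22.7% × $2,860.00 = $1,097.62
Retirement Security Contribution: YTD $67,725.00 ≥ cap $55,760.00 → $0.00
Total: $1,097.62 + $0.00 = $1,097.62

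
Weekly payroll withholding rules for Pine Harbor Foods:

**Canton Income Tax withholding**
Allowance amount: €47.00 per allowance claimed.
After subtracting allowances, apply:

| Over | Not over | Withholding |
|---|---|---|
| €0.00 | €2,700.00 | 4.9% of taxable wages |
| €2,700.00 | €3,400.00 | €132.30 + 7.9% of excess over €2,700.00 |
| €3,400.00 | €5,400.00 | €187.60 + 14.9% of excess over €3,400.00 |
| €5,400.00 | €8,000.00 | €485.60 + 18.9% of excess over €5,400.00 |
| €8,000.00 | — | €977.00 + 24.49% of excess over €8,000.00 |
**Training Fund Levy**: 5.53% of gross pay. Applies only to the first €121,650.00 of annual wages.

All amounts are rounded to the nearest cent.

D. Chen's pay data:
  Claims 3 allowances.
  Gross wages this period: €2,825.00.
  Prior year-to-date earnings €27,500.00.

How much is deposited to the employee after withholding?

€2,537.26

Canton Income Tax: taxable = €2,825.00 − 3×€47.00 = €2,684.00
  4.9% × €2,684.00 = €131.52
Training Fund Levy: 5.53% × €2,825.00 = €156.22
Total withheld: €131.52 + €156.22 = €287.74
Net pay: €2,825.00 − €287.74 = €2,537.26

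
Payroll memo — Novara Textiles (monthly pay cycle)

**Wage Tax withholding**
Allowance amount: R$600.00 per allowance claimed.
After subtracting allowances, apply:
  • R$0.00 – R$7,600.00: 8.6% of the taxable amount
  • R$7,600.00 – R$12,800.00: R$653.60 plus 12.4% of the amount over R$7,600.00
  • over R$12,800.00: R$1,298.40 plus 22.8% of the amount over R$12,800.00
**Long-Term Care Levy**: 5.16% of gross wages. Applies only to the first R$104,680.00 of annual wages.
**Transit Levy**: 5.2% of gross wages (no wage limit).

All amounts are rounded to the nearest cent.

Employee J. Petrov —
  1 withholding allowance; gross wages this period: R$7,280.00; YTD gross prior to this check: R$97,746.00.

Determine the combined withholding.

Wage Tax: taxable = R$7,280.00 − 1×R$600.00 = R$6,680.00
  8.6% × R$6,680.00 = R$574.48
Long-Term Care Levy: cap R$104,680.00 − YTD R$97,746.00 = R$6,934.00 subject; 5.16% × R$6,934.00 = R$357.79
Transit Levy: 5.2% × R$7,280.00 = R$378.56
Total: R$574.48 + R$357.79 + R$378.56 = R$1,310.83

R$1,310.83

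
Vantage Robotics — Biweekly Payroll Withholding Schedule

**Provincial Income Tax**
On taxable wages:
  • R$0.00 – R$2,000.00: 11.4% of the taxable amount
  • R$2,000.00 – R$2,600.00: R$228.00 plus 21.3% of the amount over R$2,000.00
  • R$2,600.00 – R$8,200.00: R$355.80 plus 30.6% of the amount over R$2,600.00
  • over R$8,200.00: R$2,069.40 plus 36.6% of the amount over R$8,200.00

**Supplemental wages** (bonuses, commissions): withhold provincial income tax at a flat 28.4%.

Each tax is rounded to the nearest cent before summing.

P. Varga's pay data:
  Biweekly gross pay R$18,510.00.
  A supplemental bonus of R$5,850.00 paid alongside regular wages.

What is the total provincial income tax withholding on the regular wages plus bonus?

Provincial Income Tax: taxable = R$18,510.00
  R$2,069.40 + 36.6% × (R$18,510.00 − R$8,200.00) = R$2,069.40 + 36.6% × R$10,310.00 = R$5,842.86
Supplemental (28.4% flat on bonus): 28.4% × R$5,850.00 = R$1,661.40
Total provincial income tax: R$5,842.86 + R$1,661.40 = R$7,504.26

R$7,504.26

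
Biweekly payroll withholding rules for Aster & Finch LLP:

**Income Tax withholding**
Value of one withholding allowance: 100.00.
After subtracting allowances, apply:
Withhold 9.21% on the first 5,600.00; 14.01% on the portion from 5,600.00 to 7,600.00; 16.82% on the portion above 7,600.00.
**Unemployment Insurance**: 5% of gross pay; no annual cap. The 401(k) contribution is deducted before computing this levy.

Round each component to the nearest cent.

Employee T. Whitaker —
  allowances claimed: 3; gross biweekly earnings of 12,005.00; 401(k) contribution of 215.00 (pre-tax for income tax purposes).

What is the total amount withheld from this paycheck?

Income Tax: taxable = 12,005.00 − 215.00 − 3×100.00 = 11,490.00
  795.96 + 16.82% × (11,490.00 − 7,600.00) = 795.96 + 16.82% × 3,890.00 = 1,450.26
Unemployment Insurance: 5% × 11,790.00 = 589.50
Total: 1,450.26 + 589.50 = 2,039.76

2,039.76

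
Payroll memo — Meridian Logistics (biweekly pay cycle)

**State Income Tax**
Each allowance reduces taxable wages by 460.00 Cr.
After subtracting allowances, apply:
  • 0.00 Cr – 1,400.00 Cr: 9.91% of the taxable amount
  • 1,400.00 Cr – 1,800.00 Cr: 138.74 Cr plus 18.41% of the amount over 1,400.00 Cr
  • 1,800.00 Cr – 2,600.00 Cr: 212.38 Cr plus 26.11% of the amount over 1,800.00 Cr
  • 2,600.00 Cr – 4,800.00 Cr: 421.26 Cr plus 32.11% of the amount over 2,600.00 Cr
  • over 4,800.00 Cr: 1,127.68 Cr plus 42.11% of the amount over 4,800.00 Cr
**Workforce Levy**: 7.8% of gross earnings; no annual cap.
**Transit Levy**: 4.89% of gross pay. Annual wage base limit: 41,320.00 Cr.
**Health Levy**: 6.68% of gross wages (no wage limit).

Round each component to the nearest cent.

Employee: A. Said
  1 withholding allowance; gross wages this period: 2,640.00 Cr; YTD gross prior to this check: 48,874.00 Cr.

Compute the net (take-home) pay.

State Income Tax: taxable = 2,640.00 Cr − 1×460.00 Cr = 2,180.00 Cr
  212.38 Cr + 26.11% × (2,180.00 Cr − 1,800.00 Cr) = 212.38 Cr + 26.11% × 380.00 Cr = 311.60 Cr
Workforce Levy: 7.8% × 2,640.00 Cr = 205.92 Cr
Transit Levy: YTD 48,874.00 Cr ≥ cap 41,320.00 Cr → 0.00 Cr
Health Levy: 6.68% × 2,640.00 Cr = 176.35 Cr
Total withheld: 311.60 Cr + 205.92 Cr + 0.00 Cr + 176.35 Cr = 693.87 Cr
Net pay: 2,640.00 Cr − 693.87 Cr = 1,946.13 Cr

1,946.13 Cr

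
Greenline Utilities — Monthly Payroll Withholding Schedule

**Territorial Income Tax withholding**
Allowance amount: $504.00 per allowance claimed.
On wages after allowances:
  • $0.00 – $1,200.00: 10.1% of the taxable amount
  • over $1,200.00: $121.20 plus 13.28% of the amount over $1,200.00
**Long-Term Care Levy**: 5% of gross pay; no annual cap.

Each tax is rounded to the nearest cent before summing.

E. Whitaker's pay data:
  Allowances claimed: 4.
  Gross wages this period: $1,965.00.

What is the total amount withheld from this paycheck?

$98.25

Territorial Income Tax: taxable = $1,965.00 − 4×$504.00 = $-51.00
  Taxable ≤ 0 → $0.00
Long-Term Care Levy: 5% × $1,965.00 = $98.25
Total: $0.00 + $98.25 = $98.25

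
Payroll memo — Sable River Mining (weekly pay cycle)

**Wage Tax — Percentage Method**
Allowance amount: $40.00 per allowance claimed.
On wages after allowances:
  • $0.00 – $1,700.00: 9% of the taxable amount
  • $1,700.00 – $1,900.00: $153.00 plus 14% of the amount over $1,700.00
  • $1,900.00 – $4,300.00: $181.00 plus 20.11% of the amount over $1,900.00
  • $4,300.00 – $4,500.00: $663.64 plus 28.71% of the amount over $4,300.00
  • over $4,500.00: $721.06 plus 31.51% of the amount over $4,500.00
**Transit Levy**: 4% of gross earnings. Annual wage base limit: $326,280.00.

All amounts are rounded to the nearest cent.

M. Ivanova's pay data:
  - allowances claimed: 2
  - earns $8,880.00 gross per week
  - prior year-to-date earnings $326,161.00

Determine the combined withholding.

$2,080.75

Wage Tax: taxable = $8,880.00 − 2×$40.00 = $8,800.00
  $721.06 + 31.51% × ($8,800.00 − $4,500.00) = $721.06 + 31.51% × $4,300.00 = $2,075.99
Transit Levy: cap $326,280.00 − YTD $326,161.00 = $119.00 subject; 4% × $119.00 = $4.76
Total: $2,075.99 + $4.76 = $2,080.75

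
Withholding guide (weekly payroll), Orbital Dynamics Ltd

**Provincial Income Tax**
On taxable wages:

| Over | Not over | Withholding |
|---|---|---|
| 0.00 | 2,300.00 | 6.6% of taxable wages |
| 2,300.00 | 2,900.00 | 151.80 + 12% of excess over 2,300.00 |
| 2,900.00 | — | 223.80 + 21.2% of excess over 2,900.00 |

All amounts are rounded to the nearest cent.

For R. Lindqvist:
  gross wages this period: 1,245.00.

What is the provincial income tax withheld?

82.17

Provincial Income Tax: taxable = 1,245.00
  6.6% × 1,245.00 = 82.17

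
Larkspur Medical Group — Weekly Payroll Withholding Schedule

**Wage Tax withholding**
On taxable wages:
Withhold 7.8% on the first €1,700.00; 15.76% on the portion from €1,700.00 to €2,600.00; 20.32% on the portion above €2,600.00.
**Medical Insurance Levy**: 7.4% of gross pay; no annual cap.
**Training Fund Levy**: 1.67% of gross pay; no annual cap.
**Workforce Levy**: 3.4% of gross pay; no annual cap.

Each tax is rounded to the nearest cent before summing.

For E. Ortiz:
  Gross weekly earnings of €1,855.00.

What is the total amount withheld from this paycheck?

Wage Tax: taxable = €1,855.00
  €132.60 + 15.76% × (€1,855.00 − €1,700.00) = €132.60 + 15.76% × €155.00 = €157.03
Medical Insurance Levy: 7.4% × €1,855.00 = €137.27
Training Fund Levy: 1.67% × €1,855.00 = €30.98
Workforce Levy: 3.4% × €1,855.00 = €63.07
Total: €157.03 + €137.27 + €30.98 + €63.07 = €388.35

€388.35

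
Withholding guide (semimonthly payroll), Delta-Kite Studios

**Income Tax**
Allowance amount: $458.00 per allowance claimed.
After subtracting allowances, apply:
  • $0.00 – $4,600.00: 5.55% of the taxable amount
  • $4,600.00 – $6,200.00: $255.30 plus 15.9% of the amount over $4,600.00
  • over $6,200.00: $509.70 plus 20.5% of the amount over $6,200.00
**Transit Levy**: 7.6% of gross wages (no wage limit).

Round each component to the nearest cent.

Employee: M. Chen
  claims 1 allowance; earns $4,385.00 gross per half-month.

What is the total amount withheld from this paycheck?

Income Tax: taxable = $4,385.00 − 1×$458.00 = $3,927.00
  5.55% × $3,927.00 = $217.95
Transit Levy: 7.6% × $4,385.00 = $333.26
Total: $217.95 + $333.26 = $551.21

$551.21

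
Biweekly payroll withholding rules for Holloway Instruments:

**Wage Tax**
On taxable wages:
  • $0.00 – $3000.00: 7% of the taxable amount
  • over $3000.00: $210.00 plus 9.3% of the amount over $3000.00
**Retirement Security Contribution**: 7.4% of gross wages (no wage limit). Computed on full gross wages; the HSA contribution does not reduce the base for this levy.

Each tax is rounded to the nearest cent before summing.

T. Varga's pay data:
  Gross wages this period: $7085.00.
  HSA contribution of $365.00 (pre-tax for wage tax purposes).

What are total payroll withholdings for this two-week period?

$1080.25

Wage Tax: taxable = $7085.00 − $365.00 = $6720.00
  $210.00 + 9.3% × ($6720.00 − $3000.00) = $210.00 + 9.3% × $3720.00 = $555.96
Retirement Security Contribution: 7.4% × $7085.00 = $524.29
Total: $555.96 + $524.29 = $1080.25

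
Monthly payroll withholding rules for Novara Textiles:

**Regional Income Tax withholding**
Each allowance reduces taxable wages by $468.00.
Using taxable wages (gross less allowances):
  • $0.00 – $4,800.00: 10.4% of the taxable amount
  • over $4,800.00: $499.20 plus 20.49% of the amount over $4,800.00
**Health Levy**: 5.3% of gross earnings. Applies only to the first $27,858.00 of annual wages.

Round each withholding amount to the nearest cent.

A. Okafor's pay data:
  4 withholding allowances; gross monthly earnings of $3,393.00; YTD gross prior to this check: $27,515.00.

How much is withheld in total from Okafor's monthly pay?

$176.36

Regional Income Tax: taxable = $3,393.00 − 4×$468.00 = $1,521.00
  10.4% × $1,521.00 = $158.18
Health Levy: cap $27,858.00 − YTD $27,515.00 = $343.00 subject; 5.3% × $343.00 = $18.18
Total: $158.18 + $18.18 = $176.36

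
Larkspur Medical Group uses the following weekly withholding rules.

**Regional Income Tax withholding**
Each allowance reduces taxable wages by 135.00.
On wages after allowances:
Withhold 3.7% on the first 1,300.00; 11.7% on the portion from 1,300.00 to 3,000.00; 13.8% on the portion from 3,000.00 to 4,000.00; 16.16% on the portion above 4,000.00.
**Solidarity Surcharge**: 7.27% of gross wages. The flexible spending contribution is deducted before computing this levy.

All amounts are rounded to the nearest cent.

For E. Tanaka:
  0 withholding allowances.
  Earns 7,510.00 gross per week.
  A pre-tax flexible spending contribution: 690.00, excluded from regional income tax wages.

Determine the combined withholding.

1,336.52

Regional Income Tax: taxable = 7,510.00 − 690.00 = 6,820.00
  385.00 + 16.16% × (6,820.00 − 4,000.00) = 385.00 + 16.16% × 2,820.00 = 840.71
Solidarity Surcharge: 7.27% × 6,820.00 = 495.81
Total: 840.71 + 495.81 = 1,336.52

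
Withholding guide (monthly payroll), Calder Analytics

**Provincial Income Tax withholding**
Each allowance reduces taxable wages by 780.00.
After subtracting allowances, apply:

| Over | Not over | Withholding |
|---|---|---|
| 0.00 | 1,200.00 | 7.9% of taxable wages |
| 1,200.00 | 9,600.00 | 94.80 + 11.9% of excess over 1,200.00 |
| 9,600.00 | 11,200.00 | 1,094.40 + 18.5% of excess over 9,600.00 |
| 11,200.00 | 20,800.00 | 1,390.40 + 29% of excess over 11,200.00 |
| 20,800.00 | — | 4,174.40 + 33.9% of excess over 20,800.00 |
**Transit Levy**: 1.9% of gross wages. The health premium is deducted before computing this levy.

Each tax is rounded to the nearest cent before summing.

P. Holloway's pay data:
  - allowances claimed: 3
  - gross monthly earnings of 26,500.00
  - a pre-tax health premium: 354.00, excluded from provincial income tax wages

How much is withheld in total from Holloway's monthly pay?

Provincial Income Tax: taxable = 26,500.00 − 354.00 − 3×780.00 = 23,806.00
  4,174.40 + 33.9% × (23,806.00 − 20,800.00) = 4,174.40 + 33.9% × 3,006.00 = 5,193.43
Transit Levy: 1.9% × 26,146.00 = 496.77
Total: 5,193.43 + 496.77 = 5,690.20

5,690.20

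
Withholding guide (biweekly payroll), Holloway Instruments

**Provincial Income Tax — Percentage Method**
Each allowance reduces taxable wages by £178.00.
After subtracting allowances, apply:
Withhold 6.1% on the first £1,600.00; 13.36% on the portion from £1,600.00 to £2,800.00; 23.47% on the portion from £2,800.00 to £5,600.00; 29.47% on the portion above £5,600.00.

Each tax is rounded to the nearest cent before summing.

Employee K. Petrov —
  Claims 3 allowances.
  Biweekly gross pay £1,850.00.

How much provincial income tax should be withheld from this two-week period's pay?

Provincial Income Tax: taxable = £1,850.00 − 3×£178.00 = £1,316.00
  6.1% × £1,316.00 = £80.28

£80.28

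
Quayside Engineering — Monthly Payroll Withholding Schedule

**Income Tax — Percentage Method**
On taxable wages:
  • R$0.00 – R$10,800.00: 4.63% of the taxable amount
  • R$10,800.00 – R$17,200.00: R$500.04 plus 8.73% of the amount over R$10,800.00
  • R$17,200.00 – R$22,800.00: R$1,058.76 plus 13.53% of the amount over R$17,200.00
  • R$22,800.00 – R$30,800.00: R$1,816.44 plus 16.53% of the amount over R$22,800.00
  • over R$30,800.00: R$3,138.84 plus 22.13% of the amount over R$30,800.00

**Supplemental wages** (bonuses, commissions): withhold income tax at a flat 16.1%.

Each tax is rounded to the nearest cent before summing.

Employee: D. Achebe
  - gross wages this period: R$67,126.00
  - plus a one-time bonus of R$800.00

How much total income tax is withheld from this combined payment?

Income Tax: taxable = R$67,126.00
  R$3,138.84 + 22.13% × (R$67,126.00 − R$30,800.00) = R$3,138.84 + 22.13% × R$36,326.00 = R$11,177.78
Supplemental (16.1% flat on bonus): 16.1% × R$800.00 = R$128.80
Total income tax: R$11,177.78 + R$128.80 = R$11,306.58

R$11,306.58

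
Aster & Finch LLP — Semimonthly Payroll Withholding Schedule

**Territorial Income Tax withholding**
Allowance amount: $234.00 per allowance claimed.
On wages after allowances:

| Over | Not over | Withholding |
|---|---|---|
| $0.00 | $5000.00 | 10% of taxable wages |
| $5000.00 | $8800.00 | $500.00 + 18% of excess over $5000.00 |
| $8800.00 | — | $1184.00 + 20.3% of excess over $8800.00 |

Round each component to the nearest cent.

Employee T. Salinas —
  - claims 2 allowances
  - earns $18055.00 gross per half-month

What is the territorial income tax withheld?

Territorial Income Tax: taxable = $18055.00 − 2×$234.00 = $17587.00
  $1184.00 + 20.3% × ($17587.00 − $8800.00) = $1184.00 + 20.3% × $8787.00 = $2967.76

$2967.76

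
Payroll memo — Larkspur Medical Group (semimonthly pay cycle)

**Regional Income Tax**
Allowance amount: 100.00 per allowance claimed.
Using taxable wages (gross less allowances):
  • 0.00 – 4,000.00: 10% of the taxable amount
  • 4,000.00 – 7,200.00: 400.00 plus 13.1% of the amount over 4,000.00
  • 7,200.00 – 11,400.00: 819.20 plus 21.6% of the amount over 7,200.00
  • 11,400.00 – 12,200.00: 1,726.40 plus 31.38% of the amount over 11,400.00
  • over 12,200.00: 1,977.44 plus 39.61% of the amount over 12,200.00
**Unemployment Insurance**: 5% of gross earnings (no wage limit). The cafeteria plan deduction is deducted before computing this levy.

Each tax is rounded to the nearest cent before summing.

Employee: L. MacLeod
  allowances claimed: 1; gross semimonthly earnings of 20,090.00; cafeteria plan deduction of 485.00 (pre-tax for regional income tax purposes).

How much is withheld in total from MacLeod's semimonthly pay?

Regional Income Tax: taxable = 20,090.00 − 485.00 − 1×100.00 = 19,505.00
  1,977.44 + 39.61% × (19,505.00 − 12,200.00) = 1,977.44 + 39.61% × 7,305.00 = 4,870.95
Unemployment Insurance: 5% × 19,605.00 = 980.25
Total: 4,870.95 + 980.25 = 5,851.20

5,851.20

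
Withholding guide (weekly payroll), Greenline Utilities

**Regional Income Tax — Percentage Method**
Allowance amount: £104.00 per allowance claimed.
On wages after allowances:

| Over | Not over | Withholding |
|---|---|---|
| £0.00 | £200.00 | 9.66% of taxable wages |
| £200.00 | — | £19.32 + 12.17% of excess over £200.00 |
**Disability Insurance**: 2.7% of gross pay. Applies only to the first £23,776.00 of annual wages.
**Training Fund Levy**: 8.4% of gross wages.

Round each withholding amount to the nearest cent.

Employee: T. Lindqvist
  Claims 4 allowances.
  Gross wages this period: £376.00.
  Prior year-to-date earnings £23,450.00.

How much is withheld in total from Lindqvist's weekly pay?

£40.38

Regional Income Tax: taxable = £376.00 − 4×£104.00 = £-40.00
  Taxable ≤ 0 → £0.00
Disability Insurance: cap £23,776.00 − YTD £23,450.00 = £326.00 subject; 2.7% × £326.00 = £8.80
Training Fund Levy: 8.4% × £376.00 = £31.58
Total: £0.00 + £8.80 + £31.58 = £40.38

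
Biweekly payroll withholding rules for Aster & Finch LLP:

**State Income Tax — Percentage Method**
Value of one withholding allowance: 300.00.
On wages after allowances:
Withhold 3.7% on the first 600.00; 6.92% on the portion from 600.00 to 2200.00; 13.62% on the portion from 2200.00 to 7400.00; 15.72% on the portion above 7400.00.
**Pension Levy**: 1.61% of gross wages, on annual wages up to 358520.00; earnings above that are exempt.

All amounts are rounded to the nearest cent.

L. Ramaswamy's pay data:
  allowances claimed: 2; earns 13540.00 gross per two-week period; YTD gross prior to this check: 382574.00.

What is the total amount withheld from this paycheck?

1712.05

State Income Tax: taxable = 13540.00 − 2×300.00 = 12940.00
  841.16 + 15.72% × (12940.00 − 7400.00) = 841.16 + 15.72% × 5540.00 = 1712.05
Pension Levy: YTD 382574.00 ≥ cap 358520.00 → 0.00
Total: 1712.05 + 0.00 = 1712.05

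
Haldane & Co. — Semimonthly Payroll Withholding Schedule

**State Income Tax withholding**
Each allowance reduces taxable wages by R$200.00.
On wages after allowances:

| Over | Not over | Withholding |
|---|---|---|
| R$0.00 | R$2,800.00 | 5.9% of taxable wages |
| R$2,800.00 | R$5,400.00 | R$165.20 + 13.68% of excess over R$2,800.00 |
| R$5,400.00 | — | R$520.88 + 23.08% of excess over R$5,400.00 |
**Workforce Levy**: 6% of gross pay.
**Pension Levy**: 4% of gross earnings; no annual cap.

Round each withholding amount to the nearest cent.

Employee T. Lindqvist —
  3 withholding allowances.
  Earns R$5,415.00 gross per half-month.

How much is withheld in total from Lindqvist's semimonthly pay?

R$982.35

State Income Tax: taxable = R$5,415.00 − 3×R$200.00 = R$4,815.00
  R$165.20 + 13.68% × (R$4,815.00 − R$2,800.00) = R$165.20 + 13.68% × R$2,015.00 = R$440.85
Workforce Levy: 6% × R$5,415.00 = R$324.90
Pension Levy: 4% × R$5,415.00 = R$216.60
Total: R$440.85 + R$324.90 + R$216.60 = R$982.35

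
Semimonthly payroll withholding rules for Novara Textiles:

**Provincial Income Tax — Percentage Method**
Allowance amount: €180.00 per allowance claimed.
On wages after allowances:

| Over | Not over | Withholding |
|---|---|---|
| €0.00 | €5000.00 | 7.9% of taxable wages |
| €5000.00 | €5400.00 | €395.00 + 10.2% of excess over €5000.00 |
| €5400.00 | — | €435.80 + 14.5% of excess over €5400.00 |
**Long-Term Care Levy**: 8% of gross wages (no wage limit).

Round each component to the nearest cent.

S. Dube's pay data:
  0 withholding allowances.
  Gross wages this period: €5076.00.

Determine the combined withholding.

Provincial Income Tax: taxable = €5076.00
  €395.00 + 10.2% × (€5076.00 − €5000.00) = €395.00 + 10.2% × €76.00 = €402.75
Long-Term Care Levy: 8% × €5076.00 = €406.08
Total: €402.75 + €406.08 = €808.83

€808.83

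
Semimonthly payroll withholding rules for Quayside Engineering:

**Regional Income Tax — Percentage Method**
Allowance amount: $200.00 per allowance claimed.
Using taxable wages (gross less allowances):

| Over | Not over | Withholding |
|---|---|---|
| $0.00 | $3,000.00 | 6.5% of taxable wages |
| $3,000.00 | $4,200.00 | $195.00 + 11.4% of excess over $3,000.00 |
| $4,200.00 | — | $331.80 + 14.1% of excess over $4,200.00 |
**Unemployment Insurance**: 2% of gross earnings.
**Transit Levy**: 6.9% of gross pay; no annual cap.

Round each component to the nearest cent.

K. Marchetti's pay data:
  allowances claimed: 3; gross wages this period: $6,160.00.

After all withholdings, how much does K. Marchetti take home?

Regional Income Tax: taxable = $6,160.00 − 3×$200.00 = $5,560.00
  $331.80 + 14.1% × ($5,560.00 − $4,200.00) = $331.80 + 14.1% × $1,360.00 = $523.56
Unemployment Insurance: 2% × $6,160.00 = $123.20
Transit Levy: 6.9% × $6,160.00 = $425.04
Total withheld: $523.56 + $123.20 + $425.04 = $1,071.80
Net pay: $6,160.00 − $1,071.80 = $5,088.20

$5,088.20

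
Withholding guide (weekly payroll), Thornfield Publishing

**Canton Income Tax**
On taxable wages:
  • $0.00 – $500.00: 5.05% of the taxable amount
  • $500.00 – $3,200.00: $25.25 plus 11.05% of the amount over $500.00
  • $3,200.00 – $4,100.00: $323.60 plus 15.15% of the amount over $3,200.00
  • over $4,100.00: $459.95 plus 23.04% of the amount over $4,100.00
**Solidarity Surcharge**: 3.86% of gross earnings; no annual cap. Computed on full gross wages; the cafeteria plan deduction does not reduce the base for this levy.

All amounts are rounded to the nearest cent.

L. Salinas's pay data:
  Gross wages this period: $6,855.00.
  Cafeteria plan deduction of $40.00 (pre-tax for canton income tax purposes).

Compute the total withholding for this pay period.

$1,350.09

Canton Income Tax: taxable = $6,855.00 − $40.00 = $6,815.00
  $459.95 + 23.04% × ($6,815.00 − $4,100.00) = $459.95 + 23.04% × $2,715.00 = $1,085.49
Solidarity Surcharge: 3.86% × $6,855.00 = $264.60
Total: $1,085.49 + $264.60 = $1,350.09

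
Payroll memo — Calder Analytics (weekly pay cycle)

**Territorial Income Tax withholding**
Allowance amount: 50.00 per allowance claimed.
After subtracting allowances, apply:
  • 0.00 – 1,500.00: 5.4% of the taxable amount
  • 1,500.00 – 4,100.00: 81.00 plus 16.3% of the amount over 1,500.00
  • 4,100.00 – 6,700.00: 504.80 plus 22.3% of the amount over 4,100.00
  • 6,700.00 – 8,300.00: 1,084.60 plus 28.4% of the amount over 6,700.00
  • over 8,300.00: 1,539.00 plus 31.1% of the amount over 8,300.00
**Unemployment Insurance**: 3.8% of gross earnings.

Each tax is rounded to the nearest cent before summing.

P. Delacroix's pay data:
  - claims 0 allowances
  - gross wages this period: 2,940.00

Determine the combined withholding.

Territorial Income Tax: taxable = 2,940.00
  81.00 + 16.3% × (2,940.00 − 1,500.00) = 81.00 + 16.3% × 1,440.00 = 315.72
Unemployment Insurance: 3.8% × 2,940.00 = 111.72
Total: 315.72 + 111.72 = 427.44

427.44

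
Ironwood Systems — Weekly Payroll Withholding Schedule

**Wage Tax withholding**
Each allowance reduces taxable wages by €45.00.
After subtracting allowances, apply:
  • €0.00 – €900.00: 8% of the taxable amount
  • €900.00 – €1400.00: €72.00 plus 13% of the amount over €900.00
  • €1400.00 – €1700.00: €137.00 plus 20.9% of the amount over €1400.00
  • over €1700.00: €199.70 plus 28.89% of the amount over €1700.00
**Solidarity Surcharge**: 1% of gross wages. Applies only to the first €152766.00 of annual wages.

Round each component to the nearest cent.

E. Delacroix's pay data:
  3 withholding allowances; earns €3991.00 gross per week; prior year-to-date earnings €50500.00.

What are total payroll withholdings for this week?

Wage Tax: taxable = €3991.00 − 3×€45.00 = €3856.00
  €199.70 + 28.89% × (€3856.00 − €1700.00) = €199.70 + 28.89% × €2156.00 = €822.57
Solidarity Surcharge: 1% × €3991.00 = €39.91
Total: €822.57 + €39.91 = €862.48

€862.48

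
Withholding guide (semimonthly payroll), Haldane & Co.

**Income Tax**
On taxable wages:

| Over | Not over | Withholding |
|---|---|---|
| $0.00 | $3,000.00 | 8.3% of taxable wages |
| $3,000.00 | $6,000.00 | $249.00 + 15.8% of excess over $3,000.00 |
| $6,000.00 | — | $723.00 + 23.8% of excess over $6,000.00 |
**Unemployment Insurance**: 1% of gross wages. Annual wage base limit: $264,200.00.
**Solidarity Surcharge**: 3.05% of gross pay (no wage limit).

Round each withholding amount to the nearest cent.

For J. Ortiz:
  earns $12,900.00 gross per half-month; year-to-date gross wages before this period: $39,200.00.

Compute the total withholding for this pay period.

$2,887.65

Income Tax: taxable = $12,900.00
  $723.00 + 23.8% × ($12,900.00 − $6,000.00) = $723.00 + 23.8% × $6,900.00 = $2,365.20
Unemployment Insurance: 1% × $12,900.00 = $129.00
Solidarity Surcharge: 3.05% × $12,900.00 = $393.45
Total: $2,365.20 + $129.00 + $393.45 = $2,887.65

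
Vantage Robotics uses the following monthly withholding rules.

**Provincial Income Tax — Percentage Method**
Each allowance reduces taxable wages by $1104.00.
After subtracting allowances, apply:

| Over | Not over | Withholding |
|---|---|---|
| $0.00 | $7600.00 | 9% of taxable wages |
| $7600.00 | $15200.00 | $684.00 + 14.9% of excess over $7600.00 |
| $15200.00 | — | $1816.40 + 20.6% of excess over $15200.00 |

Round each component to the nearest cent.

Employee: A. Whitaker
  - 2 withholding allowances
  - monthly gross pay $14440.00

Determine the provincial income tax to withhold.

$1374.17

Provincial Income Tax: taxable = $14440.00 − 2×$1104.00 = $12232.00
  $684.00 + 14.9% × ($12232.00 − $7600.00) = $684.00 + 14.9% × $4632.00 = $1374.17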